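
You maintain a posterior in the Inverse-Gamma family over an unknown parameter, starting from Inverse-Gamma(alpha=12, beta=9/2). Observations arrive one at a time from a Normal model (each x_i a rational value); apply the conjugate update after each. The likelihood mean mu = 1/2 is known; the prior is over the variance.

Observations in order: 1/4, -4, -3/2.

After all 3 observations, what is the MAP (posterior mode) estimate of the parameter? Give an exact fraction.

533/464

obs 1: x=1/4 → posterior Inverse-Gamma(25/2, 145/32)
obs 2: x=-4 → posterior Inverse-Gamma(13, 469/32)
obs 3: x=-3/2 → posterior Inverse-Gamma(27/2, 533/32)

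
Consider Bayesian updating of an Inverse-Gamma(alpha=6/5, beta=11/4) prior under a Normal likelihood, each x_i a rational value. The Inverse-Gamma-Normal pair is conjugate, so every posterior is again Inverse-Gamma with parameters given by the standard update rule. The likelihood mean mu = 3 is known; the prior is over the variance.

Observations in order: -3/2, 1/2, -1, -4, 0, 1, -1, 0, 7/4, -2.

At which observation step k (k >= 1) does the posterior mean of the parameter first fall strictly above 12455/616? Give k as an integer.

obs 1: x=-3/2 → posterior Inverse-Gamma(17/10, 103/8)
obs 2: x=1/2 → posterior Inverse-Gamma(11/5, 16)
obs 3: x=-1 → posterior Inverse-Gamma(27/10, 24)
obs 4: x=-4 → posterior Inverse-Gamma(16/5, 97/2)
obs 5: x=0 → posterior Inverse-Gamma(37/10, 53)
obs 6: x=1 → posterior Inverse-Gamma(21/5, 55)
obs 7: x=-1 → posterior Inverse-Gamma(47/10, 63)
obs 8: x=0 → posterior Inverse-Gamma(26/5, 135/2)
obs 9: x=7/4 → posterior Inverse-Gamma(57/10, 2185/32)
obs 10: x=-2 → posterior Inverse-Gamma(31/5, 2585/32)

k = 4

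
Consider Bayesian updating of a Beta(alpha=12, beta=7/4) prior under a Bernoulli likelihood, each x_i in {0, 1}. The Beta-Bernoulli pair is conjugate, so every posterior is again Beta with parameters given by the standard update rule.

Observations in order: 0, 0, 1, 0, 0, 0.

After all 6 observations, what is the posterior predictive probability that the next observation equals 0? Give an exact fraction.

27/79

obs 1: x=0 → posterior Beta(12, 11/4)
obs 2: x=0 → posterior Beta(12, 15/4)
obs 3: x=1 → posterior Beta(13, 15/4)
obs 4: x=0 → posterior Beta(13, 19/4)
obs 5: x=0 → posterior Beta(13, 23/4)
obs 6: x=0 → posterior Beta(13, 27/4)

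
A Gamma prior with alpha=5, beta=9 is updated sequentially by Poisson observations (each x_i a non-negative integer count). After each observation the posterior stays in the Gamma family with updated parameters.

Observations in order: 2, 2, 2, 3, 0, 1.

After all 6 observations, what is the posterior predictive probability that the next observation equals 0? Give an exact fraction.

437893890380859375/1152921504606846976

obs 1: x=2 → posterior Gamma(7, 10)
obs 2: x=2 → posterior Gamma(9, 11)
obs 3: x=2 → posterior Gamma(11, 12)
obs 4: x=3 → posterior Gamma(14, 13)
obs 5: x=0 → posterior Gamma(14, 14)
obs 6: x=1 → posterior Gamma(15, 15)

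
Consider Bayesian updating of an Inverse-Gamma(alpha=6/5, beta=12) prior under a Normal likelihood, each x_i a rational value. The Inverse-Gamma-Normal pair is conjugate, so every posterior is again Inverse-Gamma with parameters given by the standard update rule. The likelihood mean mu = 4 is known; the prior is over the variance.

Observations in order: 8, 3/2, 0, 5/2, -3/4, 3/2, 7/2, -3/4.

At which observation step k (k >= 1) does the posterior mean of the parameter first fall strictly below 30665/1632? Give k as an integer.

obs 1: x=8 → posterior Inverse-Gamma(17/10, 20)
obs 2: x=3/2 → posterior Inverse-Gamma(11/5, 185/8)
obs 3: x=0 → posterior Inverse-Gamma(27/10, 249/8)
obs 4: x=5/2 → posterior Inverse-Gamma(16/5, 129/4)
obs 5: x=-3/4 → posterior Inverse-Gamma(37/10, 1393/32)
obs 6: x=3/2 → posterior Inverse-Gamma(21/5, 1493/32)
obs 7: x=7/2 → posterior Inverse-Gamma(47/10, 1497/32)
obs 8: x=-3/4 → posterior Inverse-Gamma(26/5, 929/16)

k = 3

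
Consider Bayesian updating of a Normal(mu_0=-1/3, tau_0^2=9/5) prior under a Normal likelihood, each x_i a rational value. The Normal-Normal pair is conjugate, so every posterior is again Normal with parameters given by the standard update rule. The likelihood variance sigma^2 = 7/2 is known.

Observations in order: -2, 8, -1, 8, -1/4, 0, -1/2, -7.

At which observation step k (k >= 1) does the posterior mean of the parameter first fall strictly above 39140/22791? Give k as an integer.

k = 4

obs 1: x=-2 → posterior Normal(-143/159, 63/53)
obs 2: x=8 → posterior Normal(289/213, 63/71)
obs 3: x=-1 → posterior Normal(235/267, 63/89)
obs 4: x=8 → posterior Normal(667/321, 63/107)
obs 5: x=-1/4 → posterior Normal(1307/750, 63/125)
obs 6: x=0 → posterior Normal(1307/858, 63/143)
obs 7: x=-1/2 → posterior Normal(179/138, 9/23)
obs 8: x=-7 → posterior Normal(497/1074, 63/179)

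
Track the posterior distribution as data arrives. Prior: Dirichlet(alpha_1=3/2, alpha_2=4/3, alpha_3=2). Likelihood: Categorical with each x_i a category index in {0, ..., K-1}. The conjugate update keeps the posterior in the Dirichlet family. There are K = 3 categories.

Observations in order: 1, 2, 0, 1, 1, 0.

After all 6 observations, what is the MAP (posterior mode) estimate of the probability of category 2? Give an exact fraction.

obs 1: x=1 → posterior Dirichlet(3/2, 7/3, 2)
obs 2: x=2 → posterior Dirichlet(3/2, 7/3, 3)
obs 3: x=0 → posterior Dirichlet(5/2, 7/3, 3)
obs 4: x=1 → posterior Dirichlet(5/2, 10/3, 3)
obs 5: x=1 → posterior Dirichlet(5/2, 13/3, 3)
obs 6: x=0 → posterior Dirichlet(7/2, 13/3, 3)

12/47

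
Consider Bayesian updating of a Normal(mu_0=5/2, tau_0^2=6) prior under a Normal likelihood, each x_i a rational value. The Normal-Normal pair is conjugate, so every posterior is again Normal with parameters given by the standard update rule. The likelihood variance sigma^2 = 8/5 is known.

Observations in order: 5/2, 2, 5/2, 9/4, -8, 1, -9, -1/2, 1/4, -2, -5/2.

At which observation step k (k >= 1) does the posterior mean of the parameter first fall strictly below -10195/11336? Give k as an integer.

obs 1: x=5/2 → posterior Normal(5/2, 24/19)
obs 2: x=2 → posterior Normal(155/68, 12/17)
obs 3: x=5/2 → posterior Normal(115/49, 24/49)
obs 4: x=9/4 → posterior Normal(595/256, 3/8)
obs 5: x=-8 → posterior Normal(115/316, 24/79)
obs 6: x=1 → posterior Normal(175/376, 12/47)
obs 7: x=-9 → posterior Normal(-365/436, 24/109)
obs 8: x=-1/2 → posterior Normal(-395/496, 6/31)
obs 9: x=1/4 → posterior Normal(-95/139, 24/139)
obs 10: x=-2 → posterior Normal(-125/154, 12/77)
obs 11: x=-5/2 → posterior Normal(-25/26, 24/169)

k = 11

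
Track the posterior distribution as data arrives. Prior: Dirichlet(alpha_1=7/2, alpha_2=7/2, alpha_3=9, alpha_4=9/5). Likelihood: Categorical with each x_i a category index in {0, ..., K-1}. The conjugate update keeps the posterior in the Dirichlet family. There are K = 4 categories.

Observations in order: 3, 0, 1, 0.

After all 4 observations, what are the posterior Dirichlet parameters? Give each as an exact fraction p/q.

alpha_1=11/2, alpha_2=9/2, alpha_3=9, alpha_4=14/5

obs 1: x=3 → posterior Dirichlet(7/2, 7/2, 9, 14/5)
obs 2: x=0 → posterior Dirichlet(9/2, 7/2, 9, 14/5)
obs 3: x=1 → posterior Dirichlet(9/2, 9/2, 9, 14/5)
obs 4: x=0 → posterior Dirichlet(11/2, 9/2, 9, 14/5)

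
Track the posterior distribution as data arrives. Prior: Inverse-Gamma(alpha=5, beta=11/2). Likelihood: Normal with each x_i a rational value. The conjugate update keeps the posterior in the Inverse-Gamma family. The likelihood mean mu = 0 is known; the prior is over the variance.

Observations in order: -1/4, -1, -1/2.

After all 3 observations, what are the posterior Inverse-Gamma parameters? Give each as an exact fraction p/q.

obs 1: x=-1/4 → posterior Inverse-Gamma(11/2, 177/32)
obs 2: x=-1 → posterior Inverse-Gamma(6, 193/32)
obs 3: x=-1/2 → posterior Inverse-Gamma(13/2, 197/32)

alpha=13/2, beta=197/32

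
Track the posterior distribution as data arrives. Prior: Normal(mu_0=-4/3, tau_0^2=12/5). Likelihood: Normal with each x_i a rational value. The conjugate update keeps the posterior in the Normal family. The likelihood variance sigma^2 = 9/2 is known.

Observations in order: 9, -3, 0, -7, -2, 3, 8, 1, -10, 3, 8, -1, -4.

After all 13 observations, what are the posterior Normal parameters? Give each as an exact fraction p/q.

mu_0=20/119, tau_0^2=36/119

obs 1: x=9 → posterior Normal(52/23, 36/23)
obs 2: x=-3 → posterior Normal(28/31, 36/31)
obs 3: x=0 → posterior Normal(28/39, 12/13)
obs 4: x=-7 → posterior Normal(-28/47, 36/47)
obs 5: x=-2 → posterior Normal(-4/5, 36/55)
obs 6: x=3 → posterior Normal(-20/63, 4/7)
obs 7: x=8 → posterior Normal(44/71, 36/71)
obs 8: x=1 → posterior Normal(52/79, 36/79)
obs 9: x=-10 → posterior Normal(-28/87, 12/29)
obs 10: x=3 → posterior Normal(-4/95, 36/95)
obs 11: x=8 → posterior Normal(60/103, 36/103)
obs 12: x=-1 → posterior Normal(52/111, 12/37)
obs 13: x=-4 → posterior Normal(20/119, 36/119)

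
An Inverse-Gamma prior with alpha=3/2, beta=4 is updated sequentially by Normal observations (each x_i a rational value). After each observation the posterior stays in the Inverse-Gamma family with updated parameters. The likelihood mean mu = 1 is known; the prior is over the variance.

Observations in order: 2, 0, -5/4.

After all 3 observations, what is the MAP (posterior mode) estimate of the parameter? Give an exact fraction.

241/128

obs 1: x=2 → posterior Inverse-Gamma(2, 9/2)
obs 2: x=0 → posterior Inverse-Gamma(5/2, 5)
obs 3: x=-5/4 → posterior Inverse-Gamma(3, 241/32)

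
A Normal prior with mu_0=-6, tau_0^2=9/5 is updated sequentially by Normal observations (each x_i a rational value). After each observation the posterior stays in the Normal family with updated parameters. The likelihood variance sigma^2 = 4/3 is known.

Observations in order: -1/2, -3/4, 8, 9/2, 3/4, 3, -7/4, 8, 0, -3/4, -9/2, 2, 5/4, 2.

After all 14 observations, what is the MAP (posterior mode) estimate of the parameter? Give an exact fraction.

1815/1592

obs 1: x=-1/2 → posterior Normal(-267/94, 36/47)
obs 2: x=-3/4 → posterior Normal(-615/296, 18/37)
obs 3: x=8 → posterior Normal(249/404, 36/101)
obs 4: x=9/2 → posterior Normal(735/512, 9/32)
obs 5: x=3/4 → posterior Normal(204/155, 36/155)
obs 6: x=3 → posterior Normal(285/182, 18/91)
obs 7: x=-7/4 → posterior Normal(951/836, 36/209)
obs 8: x=8 → posterior Normal(1815/944, 9/59)
obs 9: x=0 → posterior Normal(1815/1052, 36/263)
obs 10: x=-3/4 → posterior Normal(867/580, 18/145)
obs 11: x=-9/2 → posterior Normal(312/317, 36/317)
obs 12: x=2 → posterior Normal(183/172, 9/86)
obs 13: x=5/4 → posterior Normal(1599/1484, 36/371)
obs 14: x=2 → posterior Normal(1815/1592, 18/199)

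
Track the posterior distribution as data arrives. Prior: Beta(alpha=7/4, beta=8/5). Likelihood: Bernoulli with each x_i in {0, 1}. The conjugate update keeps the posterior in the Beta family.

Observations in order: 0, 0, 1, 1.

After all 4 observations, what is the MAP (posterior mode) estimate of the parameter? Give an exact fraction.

55/107

obs 1: x=0 → posterior Beta(7/4, 13/5)
obs 2: x=0 → posterior Beta(7/4, 18/5)
obs 3: x=1 → posterior Beta(11/4, 18/5)
obs 4: x=1 → posterior Beta(15/4, 18/5)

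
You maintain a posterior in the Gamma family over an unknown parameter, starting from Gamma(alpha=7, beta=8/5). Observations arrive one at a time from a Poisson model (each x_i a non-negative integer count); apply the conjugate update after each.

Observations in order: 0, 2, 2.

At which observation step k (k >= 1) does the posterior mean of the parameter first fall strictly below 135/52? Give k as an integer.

obs 1: x=0 → posterior Gamma(7, 13/5)
obs 2: x=2 → posterior Gamma(9, 18/5)
obs 3: x=2 → posterior Gamma(11, 23/5)

k = 2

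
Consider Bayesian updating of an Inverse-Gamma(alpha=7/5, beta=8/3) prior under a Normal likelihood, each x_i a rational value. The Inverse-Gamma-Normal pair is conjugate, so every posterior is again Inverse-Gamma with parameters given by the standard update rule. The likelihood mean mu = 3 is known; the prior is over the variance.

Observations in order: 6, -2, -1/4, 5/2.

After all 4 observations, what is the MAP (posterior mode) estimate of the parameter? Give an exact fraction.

obs 1: x=6 → posterior Inverse-Gamma(19/10, 43/6)
obs 2: x=-2 → posterior Inverse-Gamma(12/5, 59/3)
obs 3: x=-1/4 → posterior Inverse-Gamma(29/10, 2395/96)
obs 4: x=5/2 → posterior Inverse-Gamma(17/5, 2407/96)

12035/2112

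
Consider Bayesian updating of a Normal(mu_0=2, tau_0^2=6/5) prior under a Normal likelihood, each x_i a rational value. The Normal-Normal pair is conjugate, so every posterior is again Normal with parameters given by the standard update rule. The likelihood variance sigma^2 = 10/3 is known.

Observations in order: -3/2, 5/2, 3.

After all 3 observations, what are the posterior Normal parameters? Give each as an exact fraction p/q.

mu_0=43/26, tau_0^2=15/26

obs 1: x=-3/2 → posterior Normal(73/68, 15/17)
obs 2: x=5/2 → posterior Normal(59/43, 30/43)
obs 3: x=3 → posterior Normal(43/26, 15/26)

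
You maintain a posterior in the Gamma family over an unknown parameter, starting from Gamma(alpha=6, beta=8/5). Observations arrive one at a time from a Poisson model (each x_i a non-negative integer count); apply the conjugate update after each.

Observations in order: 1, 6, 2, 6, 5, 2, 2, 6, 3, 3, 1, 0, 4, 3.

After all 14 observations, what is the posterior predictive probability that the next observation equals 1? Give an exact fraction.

obs 1: x=1 → posterior Gamma(7, 13/5)
obs 2: x=6 → posterior Gamma(13, 18/5)
obs 3: x=2 → posterior Gamma(15, 23/5)
obs 4: x=6 → posterior Gamma(21, 28/5)
obs 5: x=5 → posterior Gamma(26, 33/5)
obs 6: x=2 → posterior Gamma(28, 38/5)
obs 7: x=2 → posterior Gamma(30, 43/5)
obs 8: x=6 → posterior Gamma(36, 48/5)
obs 9: x=3 → posterior Gamma(39, 53/5)
obs 10: x=3 → posterior Gamma(42, 58/5)
obs 11: x=1 → posterior Gamma(43, 63/5)
obs 12: x=0 → posterior Gamma(43, 68/5)
obs 13: x=4 → posterior Gamma(47, 73/5)
obs 14: x=3 → posterior Gamma(50, 78/5)

10061671710915154663740910299078056943000642575403828946567315403724034890048433447379618758656000/74641904363802797266214264251282814828210937723598580648775167654622860253966874545947033752606667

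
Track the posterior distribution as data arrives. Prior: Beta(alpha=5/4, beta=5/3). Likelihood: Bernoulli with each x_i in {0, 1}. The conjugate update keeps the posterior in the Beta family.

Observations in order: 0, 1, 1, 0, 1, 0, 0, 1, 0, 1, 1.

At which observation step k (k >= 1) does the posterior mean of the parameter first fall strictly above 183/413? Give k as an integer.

obs 1: x=0 → posterior Beta(5/4, 8/3)
obs 2: x=1 → posterior Beta(9/4, 8/3)
obs 3: x=1 → posterior Beta(13/4, 8/3)
obs 4: x=0 → posterior Beta(13/4, 11/3)
obs 5: x=1 → posterior Beta(17/4, 11/3)
obs 6: x=0 → posterior Beta(17/4, 14/3)
obs 7: x=0 → posterior Beta(17/4, 17/3)
obs 8: x=1 → posterior Beta(21/4, 17/3)
obs 9: x=0 → posterior Beta(21/4, 20/3)
obs 10: x=1 → posterior Beta(25/4, 20/3)
obs 11: x=1 → posterior Beta(29/4, 20/3)

k = 2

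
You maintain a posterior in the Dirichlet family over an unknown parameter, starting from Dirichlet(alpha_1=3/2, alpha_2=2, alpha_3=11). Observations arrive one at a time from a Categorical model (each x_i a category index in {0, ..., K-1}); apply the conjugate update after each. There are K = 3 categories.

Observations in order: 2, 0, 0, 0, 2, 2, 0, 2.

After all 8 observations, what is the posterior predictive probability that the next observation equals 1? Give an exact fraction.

obs 1: x=2 → posterior Dirichlet(3/2, 2, 12)
obs 2: x=0 → posterior Dirichlet(5/2, 2, 12)
obs 3: x=0 → posterior Dirichlet(7/2, 2, 12)
obs 4: x=0 → posterior Dirichlet(9/2, 2, 12)
obs 5: x=2 → posterior Dirichlet(9/2, 2, 13)
obs 6: x=2 → posterior Dirichlet(9/2, 2, 14)
obs 7: x=0 → posterior Dirichlet(11/2, 2, 14)
obs 8: x=2 → posterior Dirichlet(11/2, 2, 15)

4/45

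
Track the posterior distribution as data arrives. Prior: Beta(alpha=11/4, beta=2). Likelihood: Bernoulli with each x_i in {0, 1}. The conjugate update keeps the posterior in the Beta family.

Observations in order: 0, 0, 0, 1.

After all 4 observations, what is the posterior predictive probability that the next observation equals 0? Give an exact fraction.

obs 1: x=0 → posterior Beta(11/4, 3)
obs 2: x=0 → posterior Beta(11/4, 4)
obs 3: x=0 → posterior Beta(11/4, 5)
obs 4: x=1 → posterior Beta(15/4, 5)

4/7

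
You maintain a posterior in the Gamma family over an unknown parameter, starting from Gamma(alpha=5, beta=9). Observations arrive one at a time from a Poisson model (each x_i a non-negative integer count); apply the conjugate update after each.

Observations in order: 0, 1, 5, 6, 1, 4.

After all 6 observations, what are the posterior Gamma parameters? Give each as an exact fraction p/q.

alpha=22, beta=15

obs 1: x=0 → posterior Gamma(5, 10)
obs 2: x=1 → posterior Gamma(6, 11)
obs 3: x=5 → posterior Gamma(11, 12)
obs 4: x=6 → posterior Gamma(17, 13)
obs 5: x=1 → posterior Gamma(18, 14)
obs 6: x=4 → posterior Gamma(22, 15)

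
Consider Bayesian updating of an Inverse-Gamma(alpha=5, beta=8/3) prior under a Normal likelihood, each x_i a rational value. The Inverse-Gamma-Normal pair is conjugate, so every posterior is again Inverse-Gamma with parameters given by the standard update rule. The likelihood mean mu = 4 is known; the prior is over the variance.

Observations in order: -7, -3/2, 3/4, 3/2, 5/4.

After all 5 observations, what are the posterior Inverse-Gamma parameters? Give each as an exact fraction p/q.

obs 1: x=-7 → posterior Inverse-Gamma(11/2, 379/6)
obs 2: x=-3/2 → posterior Inverse-Gamma(6, 1879/24)
obs 3: x=3/4 → posterior Inverse-Gamma(13/2, 8023/96)
obs 4: x=3/2 → posterior Inverse-Gamma(7, 8323/96)
obs 5: x=5/4 → posterior Inverse-Gamma(15/2, 4343/48)

alpha=15/2, beta=4343/48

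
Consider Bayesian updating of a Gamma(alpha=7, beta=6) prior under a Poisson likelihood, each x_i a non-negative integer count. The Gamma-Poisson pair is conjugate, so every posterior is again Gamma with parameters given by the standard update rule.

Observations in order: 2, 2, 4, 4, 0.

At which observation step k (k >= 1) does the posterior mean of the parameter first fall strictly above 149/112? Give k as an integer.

obs 1: x=2 → posterior Gamma(9, 7)
obs 2: x=2 → posterior Gamma(11, 8)
obs 3: x=4 → posterior Gamma(15, 9)
obs 4: x=4 → posterior Gamma(19, 10)
obs 5: x=0 → posterior Gamma(19, 11)

k = 2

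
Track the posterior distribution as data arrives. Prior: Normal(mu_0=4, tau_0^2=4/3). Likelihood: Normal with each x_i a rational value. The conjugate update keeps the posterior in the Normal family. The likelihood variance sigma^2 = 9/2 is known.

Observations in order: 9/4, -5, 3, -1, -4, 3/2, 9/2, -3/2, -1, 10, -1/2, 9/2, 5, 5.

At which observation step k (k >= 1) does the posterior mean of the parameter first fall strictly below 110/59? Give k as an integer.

obs 1: x=9/4 → posterior Normal(18/5, 36/35)
obs 2: x=-5 → posterior Normal(2, 36/43)
obs 3: x=3 → posterior Normal(110/51, 12/17)
obs 4: x=-1 → posterior Normal(102/59, 36/59)
obs 5: x=-4 → posterior Normal(70/67, 36/67)
obs 6: x=3/2 → posterior Normal(82/75, 12/25)
obs 7: x=9/2 → posterior Normal(118/83, 36/83)
obs 8: x=-3/2 → posterior Normal(106/91, 36/91)
obs 9: x=-1 → posterior Normal(98/99, 4/11)
obs 10: x=10 → posterior Normal(178/107, 36/107)
obs 11: x=-1/2 → posterior Normal(174/115, 36/115)
obs 12: x=9/2 → posterior Normal(70/41, 12/41)
obs 13: x=5 → posterior Normal(250/131, 36/131)
obs 14: x=5 → posterior Normal(290/139, 36/139)

k = 4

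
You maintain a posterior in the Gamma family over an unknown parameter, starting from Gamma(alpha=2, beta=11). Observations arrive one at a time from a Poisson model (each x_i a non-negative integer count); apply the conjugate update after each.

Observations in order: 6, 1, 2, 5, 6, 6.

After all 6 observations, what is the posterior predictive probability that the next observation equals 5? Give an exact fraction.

obs 1: x=6 → posterior Gamma(8, 12)
obs 2: x=1 → posterior Gamma(9, 13)
obs 3: x=2 → posterior Gamma(11, 14)
obs 4: x=5 → posterior Gamma(16, 15)
obs 5: x=6 → posterior Gamma(22, 16)
obs 6: x=6 → posterior Gamma(28, 17)

178413424956928441686485565654634717013/8295502338540383779843404518342969524224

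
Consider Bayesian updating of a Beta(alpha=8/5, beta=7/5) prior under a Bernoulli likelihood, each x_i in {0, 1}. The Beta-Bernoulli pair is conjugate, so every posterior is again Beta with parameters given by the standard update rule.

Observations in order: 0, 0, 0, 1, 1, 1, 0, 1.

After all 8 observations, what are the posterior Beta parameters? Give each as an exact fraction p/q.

obs 1: x=0 → posterior Beta(8/5, 12/5)
obs 2: x=0 → posterior Beta(8/5, 17/5)
obs 3: x=0 → posterior Beta(8/5, 22/5)
obs 4: x=1 → posterior Beta(13/5, 22/5)
obs 5: x=1 → posterior Beta(18/5, 22/5)
obs 6: x=1 → posterior Beta(23/5, 22/5)
obs 7: x=0 → posterior Beta(23/5, 27/5)
obs 8: x=1 → posterior Beta(28/5, 27/5)

alpha=28/5, beta=27/5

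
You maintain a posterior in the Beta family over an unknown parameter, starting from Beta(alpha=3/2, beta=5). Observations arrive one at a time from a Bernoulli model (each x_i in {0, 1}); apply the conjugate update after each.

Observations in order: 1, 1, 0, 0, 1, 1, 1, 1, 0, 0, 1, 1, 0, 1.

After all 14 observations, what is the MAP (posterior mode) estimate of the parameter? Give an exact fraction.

obs 1: x=1 → posterior Beta(5/2, 5)
obs 2: x=1 → posterior Beta(7/2, 5)
obs 3: x=0 → posterior Beta(7/2, 6)
obs 4: x=0 → posterior Beta(7/2, 7)
obs 5: x=1 → posterior Beta(9/2, 7)
obs 6: x=1 → posterior Beta(11/2, 7)
obs 7: x=1 → posterior Beta(13/2, 7)
obs 8: x=1 → posterior Beta(15/2, 7)
obs 9: x=0 → posterior Beta(15/2, 8)
obs 10: x=0 → posterior Beta(15/2, 9)
obs 11: x=1 → posterior Beta(17/2, 9)
obs 12: x=1 → posterior Beta(19/2, 9)
obs 13: x=0 → posterior Beta(19/2, 10)
obs 14: x=1 → posterior Beta(21/2, 10)

19/37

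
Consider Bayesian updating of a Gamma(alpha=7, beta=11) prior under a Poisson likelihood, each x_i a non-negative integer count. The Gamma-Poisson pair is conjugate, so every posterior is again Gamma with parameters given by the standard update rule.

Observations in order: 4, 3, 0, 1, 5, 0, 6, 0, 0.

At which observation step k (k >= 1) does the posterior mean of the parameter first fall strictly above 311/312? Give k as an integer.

k = 2

obs 1: x=4 → posterior Gamma(11, 12)
obs 2: x=3 → posterior Gamma(14, 13)
obs 3: x=0 → posterior Gamma(14, 14)
obs 4: x=1 → posterior Gamma(15, 15)
obs 5: x=5 → posterior Gamma(20, 16)
obs 6: x=0 → posterior Gamma(20, 17)
obs 7: x=6 → posterior Gamma(26, 18)
obs 8: x=0 → posterior Gamma(26, 19)
obs 9: x=0 → posterior Gamma(26, 20)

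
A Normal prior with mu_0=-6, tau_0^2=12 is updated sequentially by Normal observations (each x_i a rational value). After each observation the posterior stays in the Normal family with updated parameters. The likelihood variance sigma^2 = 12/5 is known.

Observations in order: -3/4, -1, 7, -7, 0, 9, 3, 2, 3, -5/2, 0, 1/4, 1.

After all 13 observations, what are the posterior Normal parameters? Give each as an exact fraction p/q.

mu_0=32/33, tau_0^2=2/11

obs 1: x=-3/4 → posterior Normal(-13/8, 2)
obs 2: x=-1 → posterior Normal(-59/44, 12/11)
obs 3: x=7 → posterior Normal(81/64, 3/4)
obs 4: x=-7 → posterior Normal(-59/84, 4/7)
obs 5: x=0 → posterior Normal(-59/104, 6/13)
obs 6: x=9 → posterior Normal(121/124, 12/31)
obs 7: x=3 → posterior Normal(181/144, 1/3)
obs 8: x=2 → posterior Normal(221/164, 12/41)
obs 9: x=3 → posterior Normal(281/184, 6/23)
obs 10: x=-5/2 → posterior Normal(77/68, 4/17)
obs 11: x=0 → posterior Normal(33/32, 3/14)
obs 12: x=1/4 → posterior Normal(59/61, 12/61)
obs 13: x=1 → posterior Normal(32/33, 2/11)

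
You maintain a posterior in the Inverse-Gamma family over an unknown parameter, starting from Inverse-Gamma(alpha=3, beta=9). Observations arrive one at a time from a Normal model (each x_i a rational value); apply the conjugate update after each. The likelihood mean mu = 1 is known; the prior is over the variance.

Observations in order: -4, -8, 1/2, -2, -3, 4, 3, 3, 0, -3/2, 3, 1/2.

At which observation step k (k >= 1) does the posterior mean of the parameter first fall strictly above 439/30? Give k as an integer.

obs 1: x=-4 → posterior Inverse-Gamma(7/2, 43/2)
obs 2: x=-8 → posterior Inverse-Gamma(4, 62)
obs 3: x=1/2 → posterior Inverse-Gamma(9/2, 497/8)
obs 4: x=-2 → posterior Inverse-Gamma(5, 533/8)
obs 5: x=-3 → posterior Inverse-Gamma(11/2, 597/8)
obs 6: x=4 → posterior Inverse-Gamma(6, 633/8)
obs 7: x=3 → posterior Inverse-Gamma(13/2, 649/8)
obs 8: x=3 → posterior Inverse-Gamma(7, 665/8)
obs 9: x=0 → posterior Inverse-Gamma(15/2, 669/8)
obs 10: x=-3/2 → posterior Inverse-Gamma(8, 347/4)
obs 11: x=3 → posterior Inverse-Gamma(17/2, 355/4)
obs 12: x=1/2 → posterior Inverse-Gamma(9, 711/8)

k = 2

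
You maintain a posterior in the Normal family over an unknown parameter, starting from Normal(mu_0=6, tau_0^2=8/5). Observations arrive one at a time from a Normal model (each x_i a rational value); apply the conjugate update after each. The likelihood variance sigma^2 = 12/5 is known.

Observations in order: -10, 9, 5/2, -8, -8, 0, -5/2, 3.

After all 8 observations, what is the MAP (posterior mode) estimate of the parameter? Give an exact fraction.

obs 1: x=-10 → posterior Normal(-2/5, 24/25)
obs 2: x=9 → posterior Normal(16/7, 24/35)
obs 3: x=5/2 → posterior Normal(7/3, 8/15)
obs 4: x=-8 → posterior Normal(5/11, 24/55)
obs 5: x=-8 → posterior Normal(-11/13, 24/65)
obs 6: x=0 → posterior Normal(-11/15, 8/25)
obs 7: x=-5/2 → posterior Normal(-16/17, 24/85)
obs 8: x=3 → posterior Normal(-10/19, 24/95)

-10/19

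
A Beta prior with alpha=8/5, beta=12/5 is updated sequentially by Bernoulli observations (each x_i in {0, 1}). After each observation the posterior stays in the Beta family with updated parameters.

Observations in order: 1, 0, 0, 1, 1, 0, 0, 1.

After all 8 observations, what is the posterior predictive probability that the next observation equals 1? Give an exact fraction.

obs 1: x=1 → posterior Beta(13/5, 12/5)
obs 2: x=0 → posterior Beta(13/5, 17/5)
obs 3: x=0 → posterior Beta(13/5, 22/5)
obs 4: x=1 → posterior Beta(18/5, 22/5)
obs 5: x=1 → posterior Beta(23/5, 22/5)
obs 6: x=0 → posterior Beta(23/5, 27/5)
obs 7: x=0 → posterior Beta(23/5, 32/5)
obs 8: x=1 → posterior Beta(28/5, 32/5)

7/15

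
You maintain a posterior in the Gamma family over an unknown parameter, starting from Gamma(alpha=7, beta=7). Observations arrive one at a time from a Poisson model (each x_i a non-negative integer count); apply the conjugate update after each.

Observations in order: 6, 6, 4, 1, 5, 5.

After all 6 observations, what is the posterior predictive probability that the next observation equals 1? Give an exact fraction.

1272104824830863326228291801043460112313/6508055577578073524105008207311784640512

obs 1: x=6 → posterior Gamma(13, 8)
obs 2: x=6 → posterior Gamma(19, 9)
obs 3: x=4 → posterior Gamma(23, 10)
obs 4: x=1 → posterior Gamma(24, 11)
obs 5: x=5 → posterior Gamma(29, 12)
obs 6: x=5 → posterior Gamma(34, 13)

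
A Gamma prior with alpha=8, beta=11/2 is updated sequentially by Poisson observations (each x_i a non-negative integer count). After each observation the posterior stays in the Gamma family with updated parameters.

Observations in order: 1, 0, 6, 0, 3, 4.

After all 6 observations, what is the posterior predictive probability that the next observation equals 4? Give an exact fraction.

obs 1: x=1 → posterior Gamma(9, 13/2)
obs 2: x=0 → posterior Gamma(9, 15/2)
obs 3: x=6 → posterior Gamma(15, 17/2)
obs 4: x=0 → posterior Gamma(15, 19/2)
obs 5: x=3 → posterior Gamma(18, 21/2)
obs 6: x=4 → posterior Gamma(22, 23/2)

7349924735946465036092971584519584/88817841970012523233890533447265625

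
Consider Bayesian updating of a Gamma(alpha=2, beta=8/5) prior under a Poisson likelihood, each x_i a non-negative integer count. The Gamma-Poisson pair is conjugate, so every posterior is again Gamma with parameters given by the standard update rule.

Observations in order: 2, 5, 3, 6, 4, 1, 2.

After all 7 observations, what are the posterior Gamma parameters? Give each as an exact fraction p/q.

obs 1: x=2 → posterior Gamma(4, 13/5)
obs 2: x=5 → posterior Gamma(9, 18/5)
obs 3: x=3 → posterior Gamma(12, 23/5)
obs 4: x=6 → posterior Gamma(18, 28/5)
obs 5: x=4 → posterior Gamma(22, 33/5)
obs 6: x=1 → posterior Gamma(23, 38/5)
obs 7: x=2 → posterior Gamma(25, 43/5)

alpha=25, beta=43/5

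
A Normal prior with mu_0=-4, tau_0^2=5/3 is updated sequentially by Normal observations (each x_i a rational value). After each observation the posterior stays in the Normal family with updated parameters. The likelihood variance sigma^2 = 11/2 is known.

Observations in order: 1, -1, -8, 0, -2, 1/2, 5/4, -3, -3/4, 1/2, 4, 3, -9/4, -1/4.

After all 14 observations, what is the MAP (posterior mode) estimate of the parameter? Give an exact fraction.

obs 1: x=1 → posterior Normal(-122/43, 55/43)
obs 2: x=-1 → posterior Normal(-132/53, 55/53)
obs 3: x=-8 → posterior Normal(-212/63, 55/63)
obs 4: x=0 → posterior Normal(-212/73, 55/73)
obs 5: x=-2 → posterior Normal(-232/83, 55/83)
obs 6: x=1/2 → posterior Normal(-227/93, 55/93)
obs 7: x=5/4 → posterior Normal(-429/206, 55/103)
obs 8: x=-3 → posterior Normal(-489/226, 55/113)
obs 9: x=-3/4 → posterior Normal(-84/41, 55/123)
obs 10: x=1/2 → posterior Normal(-13/7, 55/133)
obs 11: x=4 → posterior Normal(-207/143, 5/13)
obs 12: x=3 → posterior Normal(-59/51, 55/153)
obs 13: x=-9/4 → posterior Normal(-399/326, 55/163)
obs 14: x=-1/4 → posterior Normal(-202/173, 55/173)

-202/173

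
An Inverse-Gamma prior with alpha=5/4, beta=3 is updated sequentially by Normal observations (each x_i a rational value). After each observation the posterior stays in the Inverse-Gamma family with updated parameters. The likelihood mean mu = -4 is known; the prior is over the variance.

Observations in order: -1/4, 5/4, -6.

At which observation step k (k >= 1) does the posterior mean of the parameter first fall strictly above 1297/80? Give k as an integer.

k = 2

obs 1: x=-1/4 → posterior Inverse-Gamma(7/4, 321/32)
obs 2: x=5/4 → posterior Inverse-Gamma(9/4, 381/16)
obs 3: x=-6 → posterior Inverse-Gamma(11/4, 413/16)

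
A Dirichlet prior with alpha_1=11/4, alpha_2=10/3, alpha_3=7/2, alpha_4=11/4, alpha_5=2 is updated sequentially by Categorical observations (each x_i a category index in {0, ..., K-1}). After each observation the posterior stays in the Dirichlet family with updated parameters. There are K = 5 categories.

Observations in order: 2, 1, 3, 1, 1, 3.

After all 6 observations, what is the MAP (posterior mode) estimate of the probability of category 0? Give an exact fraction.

21/184

obs 1: x=2 → posterior Dirichlet(11/4, 10/3, 9/2, 11/4, 2)
obs 2: x=1 → posterior Dirichlet(11/4, 13/3, 9/2, 11/4, 2)
obs 3: x=3 → posterior Dirichlet(11/4, 13/3, 9/2, 15/4, 2)
obs 4: x=1 → posterior Dirichlet(11/4, 16/3, 9/2, 15/4, 2)
obs 5: x=1 → posterior Dirichlet(11/4, 19/3, 9/2, 15/4, 2)
obs 6: x=3 → posterior Dirichlet(11/4, 19/3, 9/2, 19/4, 2)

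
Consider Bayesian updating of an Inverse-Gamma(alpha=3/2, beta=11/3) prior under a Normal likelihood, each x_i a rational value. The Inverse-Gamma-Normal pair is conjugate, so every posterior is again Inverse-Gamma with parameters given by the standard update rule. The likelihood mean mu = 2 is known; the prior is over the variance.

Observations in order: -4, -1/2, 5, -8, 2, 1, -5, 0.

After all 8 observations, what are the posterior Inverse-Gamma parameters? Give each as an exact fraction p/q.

alpha=11/2, beta=2551/24

obs 1: x=-4 → posterior Inverse-Gamma(2, 65/3)
obs 2: x=-1/2 → posterior Inverse-Gamma(5/2, 595/24)
obs 3: x=5 → posterior Inverse-Gamma(3, 703/24)
obs 4: x=-8 → posterior Inverse-Gamma(7/2, 1903/24)
obs 5: x=2 → posterior Inverse-Gamma(4, 1903/24)
obs 6: x=1 → posterior Inverse-Gamma(9/2, 1915/24)
obs 7: x=-5 → posterior Inverse-Gamma(5, 2503/24)
obs 8: x=0 → posterior Inverse-Gamma(11/2, 2551/24)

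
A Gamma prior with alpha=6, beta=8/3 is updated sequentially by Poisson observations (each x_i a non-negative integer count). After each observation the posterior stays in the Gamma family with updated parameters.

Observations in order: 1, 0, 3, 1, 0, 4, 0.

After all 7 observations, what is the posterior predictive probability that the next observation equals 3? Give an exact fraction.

19803988175737833291977955/154742504910672534362390528

obs 1: x=1 → posterior Gamma(7, 11/3)
obs 2: x=0 → posterior Gamma(7, 14/3)
obs 3: x=3 → posterior Gamma(10, 17/3)
obs 4: x=1 → posterior Gamma(11, 20/3)
obs 5: x=0 → posterior Gamma(11, 23/3)
obs 6: x=4 → posterior Gamma(15, 26/3)
obs 7: x=0 → posterior Gamma(15, 29/3)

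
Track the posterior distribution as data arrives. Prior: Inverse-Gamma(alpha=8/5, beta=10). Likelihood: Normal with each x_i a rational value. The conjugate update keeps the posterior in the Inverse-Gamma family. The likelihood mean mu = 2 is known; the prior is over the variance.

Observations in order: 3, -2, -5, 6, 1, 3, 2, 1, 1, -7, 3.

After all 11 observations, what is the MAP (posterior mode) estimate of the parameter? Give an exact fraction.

940/81

obs 1: x=3 → posterior Inverse-Gamma(21/10, 21/2)
obs 2: x=-2 → posterior Inverse-Gamma(13/5, 37/2)
obs 3: x=-5 → posterior Inverse-Gamma(31/10, 43)
obs 4: x=6 → posterior Inverse-Gamma(18/5, 51)
obs 5: x=1 → posterior Inverse-Gamma(41/10, 103/2)
obs 6: x=3 → posterior Inverse-Gamma(23/5, 52)
obs 7: x=2 → posterior Inverse-Gamma(51/10, 52)
obs 8: x=1 → posterior Inverse-Gamma(28/5, 105/2)
obs 9: x=1 → posterior Inverse-Gamma(61/10, 53)
obs 10: x=-7 → posterior Inverse-Gamma(33/5, 187/2)
obs 11: x=3 → posterior Inverse-Gamma(71/10, 94)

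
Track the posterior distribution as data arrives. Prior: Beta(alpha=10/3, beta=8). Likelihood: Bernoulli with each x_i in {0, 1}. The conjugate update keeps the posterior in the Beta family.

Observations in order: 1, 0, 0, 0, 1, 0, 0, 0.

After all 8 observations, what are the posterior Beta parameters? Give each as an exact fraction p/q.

alpha=16/3, beta=14

obs 1: x=1 → posterior Beta(13/3, 8)
obs 2: x=0 → posterior Beta(13/3, 9)
obs 3: x=0 → posterior Beta(13/3, 10)
obs 4: x=0 → posterior Beta(13/3, 11)
obs 5: x=1 → posterior Beta(16/3, 11)
obs 6: x=0 → posterior Beta(16/3, 12)
obs 7: x=0 → posterior Beta(16/3, 13)
obs 8: x=0 → posterior Beta(16/3, 14)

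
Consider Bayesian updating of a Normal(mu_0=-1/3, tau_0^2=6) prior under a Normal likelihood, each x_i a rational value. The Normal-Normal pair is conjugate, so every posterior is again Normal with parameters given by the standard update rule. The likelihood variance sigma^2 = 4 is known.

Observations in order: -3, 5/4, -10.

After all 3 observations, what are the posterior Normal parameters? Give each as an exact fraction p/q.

obs 1: x=-3 → posterior Normal(-29/15, 12/5)
obs 2: x=5/4 → posterior Normal(-71/96, 3/2)
obs 3: x=-10 → posterior Normal(-431/132, 12/11)

mu_0=-431/132, tau_0^2=12/11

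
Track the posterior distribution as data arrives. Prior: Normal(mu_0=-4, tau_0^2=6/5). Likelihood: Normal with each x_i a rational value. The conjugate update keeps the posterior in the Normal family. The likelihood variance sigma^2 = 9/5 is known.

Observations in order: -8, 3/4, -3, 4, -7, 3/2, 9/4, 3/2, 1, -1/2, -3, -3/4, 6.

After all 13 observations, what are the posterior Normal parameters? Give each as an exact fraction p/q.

mu_0=-45/58, tau_0^2=18/145

obs 1: x=-8 → posterior Normal(-28/5, 18/25)
obs 2: x=3/4 → posterior Normal(-53/14, 18/35)
obs 3: x=-3 → posterior Normal(-65/18, 2/5)
obs 4: x=4 → posterior Normal(-49/22, 18/55)
obs 5: x=-7 → posterior Normal(-77/26, 18/65)
obs 6: x=3/2 → posterior Normal(-71/30, 6/25)
obs 7: x=9/4 → posterior Normal(-31/17, 18/85)
obs 8: x=3/2 → posterior Normal(-28/19, 18/95)
obs 9: x=1 → posterior Normal(-26/21, 6/35)
obs 10: x=-1/2 → posterior Normal(-27/23, 18/115)
obs 11: x=-3 → posterior Normal(-33/25, 18/125)
obs 12: x=-3/4 → posterior Normal(-23/18, 2/15)
obs 13: x=6 → posterior Normal(-45/58, 18/145)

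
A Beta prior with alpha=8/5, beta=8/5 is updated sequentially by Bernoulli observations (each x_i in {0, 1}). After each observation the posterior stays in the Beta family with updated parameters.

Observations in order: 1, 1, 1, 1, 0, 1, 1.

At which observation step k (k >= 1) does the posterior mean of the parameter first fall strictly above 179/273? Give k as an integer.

k = 2

obs 1: x=1 → posterior Beta(13/5, 8/5)
obs 2: x=1 → posterior Beta(18/5, 8/5)
obs 3: x=1 → posterior Beta(23/5, 8/5)
obs 4: x=1 → posterior Beta(28/5, 8/5)
obs 5: x=0 → posterior Beta(28/5, 13/5)
obs 6: x=1 → posterior Beta(33/5, 13/5)
obs 7: x=1 → posterior Beta(38/5, 13/5)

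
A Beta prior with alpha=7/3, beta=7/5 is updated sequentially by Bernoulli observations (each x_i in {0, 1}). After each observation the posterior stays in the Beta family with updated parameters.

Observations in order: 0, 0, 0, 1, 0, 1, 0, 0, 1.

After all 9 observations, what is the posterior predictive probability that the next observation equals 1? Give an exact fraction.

obs 1: x=0 → posterior Beta(7/3, 12/5)
obs 2: x=0 → posterior Beta(7/3, 17/5)
obs 3: x=0 → posterior Beta(7/3, 22/5)
obs 4: x=1 → posterior Beta(10/3, 22/5)
obs 5: x=0 → posterior Beta(10/3, 27/5)
obs 6: x=1 → posterior Beta(13/3, 27/5)
obs 7: x=0 → posterior Beta(13/3, 32/5)
obs 8: x=0 → posterior Beta(13/3, 37/5)
obs 9: x=1 → posterior Beta(16/3, 37/5)

80/191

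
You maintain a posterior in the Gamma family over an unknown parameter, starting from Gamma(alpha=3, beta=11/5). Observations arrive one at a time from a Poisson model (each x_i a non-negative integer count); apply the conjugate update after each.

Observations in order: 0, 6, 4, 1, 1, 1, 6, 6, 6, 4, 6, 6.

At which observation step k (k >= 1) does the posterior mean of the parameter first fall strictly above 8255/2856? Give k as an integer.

k = 9

obs 1: x=0 → posterior Gamma(3, 16/5)
obs 2: x=6 → posterior Gamma(9, 21/5)
obs 3: x=4 → posterior Gamma(13, 26/5)
obs 4: x=1 → posterior Gamma(14, 31/5)
obs 5: x=1 → posterior Gamma(15, 36/5)
obs 6: x=1 → posterior Gamma(16, 41/5)
obs 7: x=6 → posterior Gamma(22, 46/5)
obs 8: x=6 → posterior Gamma(28, 51/5)
obs 9: x=6 → posterior Gamma(34, 56/5)
obs 10: x=4 → posterior Gamma(38, 61/5)
obs 11: x=6 → posterior Gamma(44, 66/5)
obs 12: x=6 → posterior Gamma(50, 71/5)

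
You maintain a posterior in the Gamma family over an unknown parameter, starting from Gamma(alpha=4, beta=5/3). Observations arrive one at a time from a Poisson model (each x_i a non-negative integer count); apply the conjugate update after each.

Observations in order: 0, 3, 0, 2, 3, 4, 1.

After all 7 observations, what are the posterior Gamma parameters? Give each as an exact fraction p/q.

obs 1: x=0 → posterior Gamma(4, 8/3)
obs 2: x=3 → posterior Gamma(7, 11/3)
obs 3: x=0 → posterior Gamma(7, 14/3)
obs 4: x=2 → posterior Gamma(9, 17/3)
obs 5: x=3 → posterior Gamma(12, 20/3)
obs 6: x=4 → posterior Gamma(16, 23/3)
obs 7: x=1 → posterior Gamma(17, 26/3)

alpha=17, beta=26/3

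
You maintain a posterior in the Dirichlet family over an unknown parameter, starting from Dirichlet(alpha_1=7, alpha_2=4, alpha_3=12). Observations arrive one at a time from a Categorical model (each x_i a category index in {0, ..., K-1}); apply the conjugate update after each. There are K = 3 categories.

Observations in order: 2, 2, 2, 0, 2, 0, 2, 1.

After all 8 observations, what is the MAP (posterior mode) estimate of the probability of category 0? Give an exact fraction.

obs 1: x=2 → posterior Dirichlet(7, 4, 13)
obs 2: x=2 → posterior Dirichlet(7, 4, 14)
obs 3: x=2 → posterior Dirichlet(7, 4, 15)
obs 4: x=0 → posterior Dirichlet(8, 4, 15)
obs 5: x=2 → posterior Dirichlet(8, 4, 16)
obs 6: x=0 → posterior Dirichlet(9, 4, 16)
obs 7: x=2 → posterior Dirichlet(9, 4, 17)
obs 8: x=1 → posterior Dirichlet(9, 5, 17)

2/7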